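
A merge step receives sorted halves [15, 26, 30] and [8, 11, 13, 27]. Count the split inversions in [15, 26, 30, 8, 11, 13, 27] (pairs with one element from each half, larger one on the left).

Take each right-half value and tally the left-half values above it:
r = 8: 15, 26, 30 → 3
r = 11: 15, 26, 30 → 3
r = 13: 15, 26, 30 → 3
r = 27: 30 → 1
Cross-inversions: 3 + 3 + 3 + 1 = 10

Cross-inversions: 10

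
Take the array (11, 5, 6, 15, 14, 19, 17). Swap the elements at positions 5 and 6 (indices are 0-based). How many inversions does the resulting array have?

3

Positions 5 and 6 hold 19 and 17; after swapping, the array is [11, 5, 6, 15, 14, 17, 19].
Sweep left to right; for each value list the smaller values that follow it:
11 → 5, 6 → 2
5 → none → 0
6 → none → 0
15 → 14 → 1
14 → none → 0
17 → none → 0
19 → none → 0
Sum: 2 + 0 + 0 + 1 + 0 + 0 + 0 = 3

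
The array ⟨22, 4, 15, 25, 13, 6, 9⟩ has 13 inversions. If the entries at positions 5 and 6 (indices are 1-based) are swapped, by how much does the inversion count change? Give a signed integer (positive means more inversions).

-1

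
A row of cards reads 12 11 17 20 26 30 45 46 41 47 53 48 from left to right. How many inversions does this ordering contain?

Count, for each position, how many later elements it exceeds:
12: 1
11: 0
17: 0
20: 0
26: 0
30: 0
45: 1
46: 1
41: 0
47: 0
53: 1
48: 0
Sum: 1 + 0 + 0 + 0 + 0 + 0 + 1 + 1 + 0 + 0 + 1 + 0 = 4

4 out-of-order pairs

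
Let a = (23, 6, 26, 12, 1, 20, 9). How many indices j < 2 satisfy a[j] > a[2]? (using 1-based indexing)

1 such element

The element at index 2 is 6.
Elements before it: 23
Those larger than 6: 23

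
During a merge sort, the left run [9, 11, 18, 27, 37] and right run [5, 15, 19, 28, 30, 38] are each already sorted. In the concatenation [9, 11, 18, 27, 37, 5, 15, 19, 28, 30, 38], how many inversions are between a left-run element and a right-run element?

12 cross-inversions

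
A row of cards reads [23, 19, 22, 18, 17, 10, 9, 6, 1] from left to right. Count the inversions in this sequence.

Count, for each position, how many later elements it exceeds:
23: 8
19: 6
22: 6
18: 5
17: 4
10: 3
9: 2
6: 1
1: 0
Sum: 8 + 6 + 6 + 5 + 4 + 3 + 2 + 1 + 0 = 35

35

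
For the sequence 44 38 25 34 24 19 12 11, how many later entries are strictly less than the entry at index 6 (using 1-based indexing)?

2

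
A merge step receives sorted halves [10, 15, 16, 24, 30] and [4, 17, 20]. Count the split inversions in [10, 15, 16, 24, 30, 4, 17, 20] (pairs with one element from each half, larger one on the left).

There are 9 cross-inversions.

For each element r of the right run, count left-run elements greater than r:
r = 4: 10, 15, 16, 24, 30 → 5
r = 17: 24, 30 → 2
r = 20: 24, 30 → 2
Cross-inversions: 5 + 2 + 2 = 9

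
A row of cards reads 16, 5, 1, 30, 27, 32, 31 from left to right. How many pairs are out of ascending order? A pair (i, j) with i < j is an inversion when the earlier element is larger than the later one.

5 inversions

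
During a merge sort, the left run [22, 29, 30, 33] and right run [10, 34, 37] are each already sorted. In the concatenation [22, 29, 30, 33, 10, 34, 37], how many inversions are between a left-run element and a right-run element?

4 cross-inversions

For each element r of the right run, count left-run elements greater than r:
r = 10: 22, 29, 30, 33 → 4
r = 34: none → 0
r = 37: none → 0
Cross-inversions: 4 + 0 + 0 = 4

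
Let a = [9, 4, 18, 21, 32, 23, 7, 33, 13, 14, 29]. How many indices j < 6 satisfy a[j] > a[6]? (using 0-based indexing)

The element at index 6 is 7.
Elements before it: 9, 4, 18, 21, 32, 23
Those larger than 7: 9, 18, 21, 32, 23

5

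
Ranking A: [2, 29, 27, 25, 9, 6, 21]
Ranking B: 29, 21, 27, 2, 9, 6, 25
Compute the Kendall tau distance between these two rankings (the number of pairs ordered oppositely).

Assign each item its position (1..7) in the first ordering, then rewrite the second ordering as that position sequence:
positions: 2→1, 29→2, 27→3, 25→4, 9→5, 6→6, 21→7
second ordering as positions: [2, 7, 3, 1, 5, 6, 4]
Discordant pairs = inversions in this position sequence.
2: 1 → 1
7: 3, 1, 5, 6, 4 → 5
3: 1 → 1
1: 0
5: 4 → 1
6: 4 → 1
4: 0
Total: 1 + 5 + 1 + 0 + 1 + 1 + 0 = 9

9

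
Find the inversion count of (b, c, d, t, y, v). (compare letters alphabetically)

1

Sweep left to right; for each value list the smaller values that follow it:
b: 0
c: 0
d: 0
t: 0
y: 1
v: 0
Sum: 0 + 0 + 0 + 0 + 1 + 0 = 1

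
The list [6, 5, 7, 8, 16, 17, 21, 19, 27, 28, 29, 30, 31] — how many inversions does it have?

Sweep left to right; for each value list the smaller values that follow it:
6 → 5 → 1
5 → none → 0
7 → none → 0
8 → none → 0
16 → none → 0
17 → none → 0
21 → 19 → 1
19 → none → 0
27 → none → 0
28 → none → 0
29 → none → 0
30 → none → 0
31 → none → 0
Sum: 1 + 0 + 0 + 0 + 0 + 0 + 1 + 0 + 0 + 0 + 0 + 0 + 0 = 2

2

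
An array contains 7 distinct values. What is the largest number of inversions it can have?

The maximum occurs when the array is in strictly decreasing order: every one of the C(7, 2) pairs is inverted.
C(7, 2) = 7·6/2 = 21

21 inversions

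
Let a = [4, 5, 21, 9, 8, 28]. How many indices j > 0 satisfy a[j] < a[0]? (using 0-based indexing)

0

The element at index 0 is 4.
Elements after it: 5, 21, 9, 8, 28
None of them are smaller than 4.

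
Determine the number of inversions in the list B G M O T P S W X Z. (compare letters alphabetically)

There are 2 out-of-order pairs.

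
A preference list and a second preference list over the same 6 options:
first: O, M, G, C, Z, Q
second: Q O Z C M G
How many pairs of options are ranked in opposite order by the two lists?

Assign each item its position (1..6) in the first ordering, then rewrite the second ordering as that position sequence:
positions: O→1, M→2, G→3, C→4, Z→5, Q→6
second ordering as positions: [6, 1, 5, 4, 2, 3]
Discordant pairs = inversions in this position sequence.
6: 1, 5, 4, 2, 3 → 5
1: 0
5: 4, 2, 3 → 3
4: 2, 3 → 2
2: 0
3: 0
Total: 5 + 0 + 3 + 2 + 0 + 0 = 10

10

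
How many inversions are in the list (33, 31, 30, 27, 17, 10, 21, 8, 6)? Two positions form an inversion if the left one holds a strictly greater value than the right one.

34

For each element, count later entries that are smaller:
33 → 31, 30, 27, 17, 10, 21, 8, 6 → 8
31 → 30, 27, 17, 10, 21, 8, 6 → 7
30 → 27, 17, 10, 21, 8, 6 → 6
27 → 17, 10, 21, 8, 6 → 5
17 → 10, 8, 6 → 3
10 → 8, 6 → 2
21 → 8, 6 → 2
8 → 6 → 1
6 → none → 0
Sum: 8 + 7 + 6 + 5 + 3 + 2 + 2 + 1 + 0 = 34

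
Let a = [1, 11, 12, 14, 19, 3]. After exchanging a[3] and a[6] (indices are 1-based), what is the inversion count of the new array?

Positions 3 and 6 hold 12 and 3; after swapping, the array is [1, 11, 3, 14, 19, 12].
Sweep left to right; for each value list the smaller values that follow it:
1: 0
11: 1
3: 0
14: 1
19: 1
12: 0
Sum: 0 + 1 + 0 + 1 + 1 + 0 = 3

There are 3 inversions.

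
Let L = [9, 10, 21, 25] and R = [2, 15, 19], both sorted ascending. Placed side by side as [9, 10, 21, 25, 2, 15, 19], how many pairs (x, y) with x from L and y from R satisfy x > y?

8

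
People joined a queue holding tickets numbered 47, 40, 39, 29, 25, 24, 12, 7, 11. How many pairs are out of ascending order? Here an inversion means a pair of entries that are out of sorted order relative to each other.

There are 35 inversions.

Count, for each position, how many later elements it exceeds:
47: 8
40: 7
39: 6
29: 5
25: 4
24: 3
12: 2
7: 0
11: 0
Sum: 8 + 7 + 6 + 5 + 4 + 3 + 2 + 0 + 0 = 35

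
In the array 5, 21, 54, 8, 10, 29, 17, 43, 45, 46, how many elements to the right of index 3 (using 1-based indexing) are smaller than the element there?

The element at index 3 is 54.
Elements after it: 8, 10, 29, 17, 43, 45, 46
Those smaller than 54: 8, 10, 29, 17, 43, 45, 46

7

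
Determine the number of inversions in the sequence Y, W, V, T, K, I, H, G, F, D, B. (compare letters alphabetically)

Inversions: 55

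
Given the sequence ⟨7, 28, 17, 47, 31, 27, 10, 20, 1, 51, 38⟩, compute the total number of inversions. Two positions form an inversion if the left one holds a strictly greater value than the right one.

There are 24 inversions.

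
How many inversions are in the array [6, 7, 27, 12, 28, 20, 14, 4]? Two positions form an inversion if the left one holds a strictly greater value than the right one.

13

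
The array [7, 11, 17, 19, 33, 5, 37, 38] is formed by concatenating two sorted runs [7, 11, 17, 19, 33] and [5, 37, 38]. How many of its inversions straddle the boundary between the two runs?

5

Count, for every r in R, how many entries of L exceed r:
r = 5: 7, 11, 17, 19, 33 → 5
r = 37: none → 0
r = 38: none → 0
Cross-inversions: 5 + 0 + 0 = 5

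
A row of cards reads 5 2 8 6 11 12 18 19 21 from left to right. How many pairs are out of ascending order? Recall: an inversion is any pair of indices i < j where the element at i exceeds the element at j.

2 inversions

Sweep left to right; for each value list the smaller values that follow it:
5 → 2 → 1
2 → none → 0
8 → 6 → 1
6 → none → 0
11 → none → 0
12 → none → 0
18 → none → 0
19 → none → 0
21 → none → 0
Sum: 1 + 0 + 1 + 0 + 0 + 0 + 0 + 0 + 0 = 2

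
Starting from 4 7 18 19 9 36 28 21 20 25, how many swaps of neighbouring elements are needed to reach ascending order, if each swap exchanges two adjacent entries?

Minimum adjacent swaps = number of inversions (each swap of adjacent out-of-order elements removes one inversion and no swap can remove more).
Count inversions — for each element, later elements that are smaller:
4: none → 0
7: none → 0
18: 9 → 1
19: 9 → 1
9: none → 0
36: 28, 21, 20, 25 → 4
28: 21, 20, 25 → 3
21: 20 → 1
20: none → 0
25: none → 0
Total inversions: 0 + 0 + 1 + 1 + 0 + 4 + 3 + 1 + 0 + 0 = 10

10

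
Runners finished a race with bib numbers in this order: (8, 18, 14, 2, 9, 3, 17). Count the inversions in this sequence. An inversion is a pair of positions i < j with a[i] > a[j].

11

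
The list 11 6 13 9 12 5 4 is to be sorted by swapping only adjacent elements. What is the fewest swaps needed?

15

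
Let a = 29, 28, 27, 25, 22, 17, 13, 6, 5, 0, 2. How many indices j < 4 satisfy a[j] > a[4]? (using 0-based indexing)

4

The element at index 4 is 22.
Elements before it: 29, 28, 27, 25
Those larger than 22: 29, 28, 27, 25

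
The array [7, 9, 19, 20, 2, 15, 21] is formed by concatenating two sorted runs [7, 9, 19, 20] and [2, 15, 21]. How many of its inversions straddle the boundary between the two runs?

6

For each element r of the right run, count left-run elements greater than r:
r = 2: 7, 9, 19, 20 → 4
r = 15: 19, 20 → 2
r = 21: none → 0
Cross-inversions: 4 + 2 + 0 = 6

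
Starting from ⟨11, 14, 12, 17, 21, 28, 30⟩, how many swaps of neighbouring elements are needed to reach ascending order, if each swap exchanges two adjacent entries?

1 adjacent swap

The minimum number of adjacent swaps to sort an array equals its inversion count, since every such swap removes exactly one inversion.
Count inversions — for each element, later elements that are smaller:
11: none → 0
14: 12 → 1
12: none → 0
17: none → 0
21: none → 0
28: none → 0
30: none → 0
Total inversions: 0 + 1 + 0 + 0 + 0 + 0 + 0 = 1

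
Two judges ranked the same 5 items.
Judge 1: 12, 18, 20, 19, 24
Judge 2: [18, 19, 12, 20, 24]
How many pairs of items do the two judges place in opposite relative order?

3 discordant pairs

Assign each item its position (1..5) in the first ordering, then rewrite the second ordering as that position sequence:
positions: 12→1, 18→2, 20→3, 19→4, 24→5
second ordering as positions: [2, 4, 1, 3, 5]
Discordant pairs = inversions in this position sequence.
2: 1 → 1
4: 1, 3 → 2
1: 0
3: 0
5: 0
Total: 1 + 2 + 0 + 0 + 0 = 3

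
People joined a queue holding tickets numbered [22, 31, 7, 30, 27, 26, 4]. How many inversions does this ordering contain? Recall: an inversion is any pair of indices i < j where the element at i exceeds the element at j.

14

Count, for each position, how many later elements it exceeds:
22 → 7, 4 → 2
31 → 7, 30, 27, 26, 4 → 5
7 → 4 → 1
30 → 27, 26, 4 → 3
27 → 26, 4 → 2
26 → 4 → 1
4 → none → 0
Sum: 2 + 5 + 1 + 3 + 2 + 1 + 0 = 14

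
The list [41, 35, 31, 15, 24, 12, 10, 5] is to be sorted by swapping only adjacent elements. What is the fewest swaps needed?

27 swaps

Minimum adjacent swaps = number of inversions (each swap of adjacent out-of-order elements removes one inversion and no swap can remove more).
Count inversions — for each element, later elements that are smaller:
41: 35, 31, 15, 24, 12, 10, 5 → 7
35: 31, 15, 24, 12, 10, 5 → 6
31: 15, 24, 12, 10, 5 → 5
15: 12, 10, 5 → 3
24: 12, 10, 5 → 3
12: 10, 5 → 2
10: 5 → 1
5: none → 0
Total inversions: 7 + 6 + 5 + 3 + 3 + 2 + 1 + 0 = 27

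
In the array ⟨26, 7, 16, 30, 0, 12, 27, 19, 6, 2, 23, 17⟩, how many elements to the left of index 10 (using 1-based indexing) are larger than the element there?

8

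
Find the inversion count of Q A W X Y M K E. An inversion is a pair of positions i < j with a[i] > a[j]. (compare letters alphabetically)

There are 16 inversions.

Sweep left to right; for each value list the smaller values that follow it:
Q → A, M, K, E → 4
A → none → 0
W → M, K, E → 3
X → M, K, E → 3
Y → M, K, E → 3
M → K, E → 2
K → E → 1
E → none → 0
Sum: 4 + 0 + 3 + 3 + 3 + 2 + 1 + 0 = 16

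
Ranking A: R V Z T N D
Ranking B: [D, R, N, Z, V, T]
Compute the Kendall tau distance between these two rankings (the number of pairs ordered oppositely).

Discordant pairs: 9

Assign each item its position (1..6) in the first ordering, then rewrite the second ordering as that position sequence:
positions: R→1, V→2, Z→3, T→4, N→5, D→6
second ordering as positions: [6, 1, 5, 3, 2, 4]
Discordant pairs = inversions in this position sequence.
6: 1, 5, 3, 2, 4 → 5
1: 0
5: 3, 2, 4 → 3
3: 2 → 1
2: 0
4: 0
Total: 5 + 0 + 3 + 1 + 0 + 0 = 9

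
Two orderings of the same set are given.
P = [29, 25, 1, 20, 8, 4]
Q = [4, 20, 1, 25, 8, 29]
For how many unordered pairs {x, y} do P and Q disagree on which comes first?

Assign each item its position (1..6) in the first ordering, then rewrite the second ordering as that position sequence:
positions: 29→1, 25→2, 1→3, 20→4, 8→5, 4→6
second ordering as positions: [6, 4, 3, 2, 5, 1]
Discordant pairs = inversions in this position sequence.
6: 4, 3, 2, 5, 1 → 5
4: 3, 2, 1 → 3
3: 2, 1 → 2
2: 1 → 1
5: 1 → 1
1: 0
Total: 5 + 3 + 2 + 1 + 1 + 0 = 12

12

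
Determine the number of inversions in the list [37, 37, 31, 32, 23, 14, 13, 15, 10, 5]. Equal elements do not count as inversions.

41

Element-by-element contributions:
37: 8
37: 8
31: 6
32: 6
23: 5
14: 3
13: 2
15: 2
10: 1
5: 0
Sum: 8 + 8 + 6 + 6 + 5 + 3 + 2 + 2 + 1 + 0 = 41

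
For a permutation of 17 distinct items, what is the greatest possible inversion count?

The maximum occurs when the array is in strictly decreasing order: every one of the C(17, 2) pairs is inverted.
C(17, 2) = 17·16/2 = 136

136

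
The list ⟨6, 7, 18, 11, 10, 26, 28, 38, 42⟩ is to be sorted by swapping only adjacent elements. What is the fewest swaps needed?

3

Each adjacent swap fixes exactly one inversion, so the minimum swap count equals the number of inversions.
Count inversions — for each element, later elements that are smaller:
6: none → 0
7: none → 0
18: 11, 10 → 2
11: 10 → 1
10: none → 0
26: none → 0
28: none → 0
38: none → 0
42: none → 0
Total inversions: 0 + 0 + 2 + 1 + 0 + 0 + 0 + 0 + 0 = 3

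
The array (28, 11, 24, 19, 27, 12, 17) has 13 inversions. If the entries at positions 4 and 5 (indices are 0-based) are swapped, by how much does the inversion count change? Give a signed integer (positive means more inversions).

-1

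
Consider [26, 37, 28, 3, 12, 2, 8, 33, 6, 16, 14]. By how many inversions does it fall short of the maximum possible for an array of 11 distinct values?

Maximum inversions for 11 distinct elements is C(11, 2) = 11·10/2 = 55.
Current inversions — for each element, count later smaller elements:
26: 7
37: 9
28: 7
3: 1
12: 3
2: 0
8: 1
33: 3
6: 0
16: 1
14: 0
Current total: 7 + 9 + 7 + 1 + 3 + 0 + 1 + 3 + 0 + 1 + 0 = 32
Shortfall: 55 − 32 = 23

23 inversions short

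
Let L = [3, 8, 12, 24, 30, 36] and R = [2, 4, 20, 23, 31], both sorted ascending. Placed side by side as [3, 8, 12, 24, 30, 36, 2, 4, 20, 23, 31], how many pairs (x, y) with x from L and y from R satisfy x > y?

Split inversions: 18

Take each right-half value and tally the left-half values above it:
r = 2: 3, 8, 12, 24, 30, 36 → 6
r = 4: 8, 12, 24, 30, 36 → 5
r = 20: 24, 30, 36 → 3
r = 23: 24, 30, 36 → 3
r = 31: 36 → 1
Cross-inversions: 6 + 5 + 3 + 3 + 1 = 18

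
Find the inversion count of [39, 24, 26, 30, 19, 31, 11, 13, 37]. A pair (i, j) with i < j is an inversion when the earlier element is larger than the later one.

21 inversions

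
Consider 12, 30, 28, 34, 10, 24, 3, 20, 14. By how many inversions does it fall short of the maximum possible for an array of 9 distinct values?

Maximum inversions for 9 distinct elements is C(9, 2) = 9·8/2 = 36.
Current inversions — for each element, count later smaller elements:
12: 2
30: 6
28: 5
34: 5
10: 1
24: 3
3: 0
20: 1
14: 0
Current total: 2 + 6 + 5 + 5 + 1 + 3 + 0 + 1 + 0 = 23
Shortfall: 36 − 23 = 13

13 inversions short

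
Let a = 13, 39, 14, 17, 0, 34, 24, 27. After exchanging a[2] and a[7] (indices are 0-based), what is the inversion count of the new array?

16

Positions 2 and 7 hold 14 and 27; after swapping, the array is [13, 39, 27, 17, 0, 34, 24, 14].
Sweep left to right; for each value list the smaller values that follow it:
13: 1
39: 6
27: 4
17: 2
0: 0
34: 2
24: 1
14: 0
Sum: 1 + 6 + 4 + 2 + 0 + 2 + 1 + 0 = 16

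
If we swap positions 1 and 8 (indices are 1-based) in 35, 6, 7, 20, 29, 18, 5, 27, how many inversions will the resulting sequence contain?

Inversions: 12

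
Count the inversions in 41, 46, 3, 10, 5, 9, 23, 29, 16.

18 inversions

Element-by-element contributions:
41 → 3, 10, 5, 9, 23, 29, 16 → 7
46 → 3, 10, 5, 9, 23, 29, 16 → 7
3 → none → 0
10 → 5, 9 → 2
5 → none → 0
9 → none → 0
23 → 16 → 1
29 → 16 → 1
16 → none → 0
Sum: 7 + 7 + 0 + 2 + 0 + 0 + 1 + 1 + 0 = 18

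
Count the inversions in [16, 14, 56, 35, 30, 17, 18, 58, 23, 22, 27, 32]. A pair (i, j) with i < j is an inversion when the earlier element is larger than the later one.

Element-by-element contributions:
16 → 14 → 1
14 → none → 0
56 → 35, 30, 17, 18, 23, 22, 27, 32 → 8
35 → 30, 17, 18, 23, 22, 27, 32 → 7
30 → 17, 18, 23, 22, 27 → 5
17 → none → 0
18 → none → 0
58 → 23, 22, 27, 32 → 4
23 → 22 → 1
22 → none → 0
27 → none → 0
32 → none → 0
Sum: 1 + 0 + 8 + 7 + 5 + 0 + 0 + 4 + 1 + 0 + 0 + 0 = 26

26 out-of-order pairs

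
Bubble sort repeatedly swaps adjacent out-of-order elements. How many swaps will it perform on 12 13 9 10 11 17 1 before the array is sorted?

12 adjacent swaps

Each adjacent swap fixes exactly one inversion, so the minimum swap count equals the number of inversions.
Count inversions — for each element, later elements that are smaller:
12: 9, 10, 11, 1 → 4
13: 9, 10, 11, 1 → 4
9: 1 → 1
10: 1 → 1
11: 1 → 1
17: 1 → 1
1: none → 0
Total inversions: 4 + 4 + 1 + 1 + 1 + 1 + 0 = 12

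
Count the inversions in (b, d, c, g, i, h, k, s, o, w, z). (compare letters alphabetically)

Sweep left to right; for each value list the smaller values that follow it:
b → none → 0
d → c → 1
c → none → 0
g → none → 0
i → h → 1
h → none → 0
k → none → 0
s → o → 1
o → none → 0
w → none → 0
z → none → 0
Sum: 0 + 1 + 0 + 0 + 1 + 0 + 0 + 1 + 0 + 0 + 0 = 3

Inversions: 3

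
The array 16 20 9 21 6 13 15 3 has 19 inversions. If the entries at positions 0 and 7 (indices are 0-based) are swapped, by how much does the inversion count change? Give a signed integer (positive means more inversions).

Positions 0 and 7 hold 16 and 3; after swapping, the array is [3, 20, 9, 21, 6, 13, 15, 16].
For each element, count later entries that are smaller:
3: 0
20: 5
9: 1
21: 4
6: 0
13: 0
15: 0
16: 0
Sum: 0 + 5 + 1 + 4 + 0 + 0 + 0 + 0 = 10
Change: 10 − 19 = -9

-9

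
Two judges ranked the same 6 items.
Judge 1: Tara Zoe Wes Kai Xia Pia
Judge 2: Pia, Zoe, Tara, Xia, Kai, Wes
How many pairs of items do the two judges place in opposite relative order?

Assign each item its position (1..6) in the first ordering, then rewrite the second ordering as that position sequence:
positions: Tara→1, Zoe→2, Wes→3, Kai→4, Xia→5, Pia→6
second ordering as positions: [6, 2, 1, 5, 4, 3]
Discordant pairs = inversions in this position sequence.
6: 2, 1, 5, 4, 3 → 5
2: 1 → 1
1: 0
5: 4, 3 → 2
4: 3 → 1
3: 0
Total: 5 + 1 + 0 + 2 + 1 + 0 = 9

There are 9 discordant pairs.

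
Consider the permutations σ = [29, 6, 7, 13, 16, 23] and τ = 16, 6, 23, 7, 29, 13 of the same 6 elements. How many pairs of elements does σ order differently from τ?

9 discordant pairs

Assign each item its position (1..6) in the first ordering, then rewrite the second ordering as that position sequence:
positions: 29→1, 6→2, 7→3, 13→4, 16→5, 23→6
second ordering as positions: [5, 2, 6, 3, 1, 4]
Discordant pairs = inversions in this position sequence.
5: 2, 3, 1, 4 → 4
2: 1 → 1
6: 3, 1, 4 → 3
3: 1 → 1
1: 0
4: 0
Total: 4 + 1 + 3 + 1 + 0 + 0 = 9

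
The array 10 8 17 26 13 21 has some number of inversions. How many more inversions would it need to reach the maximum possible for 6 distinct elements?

11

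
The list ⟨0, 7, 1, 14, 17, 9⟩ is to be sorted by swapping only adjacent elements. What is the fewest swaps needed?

Minimum adjacent swaps = number of inversions (each swap of adjacent out-of-order elements removes one inversion and no swap can remove more).
Count inversions — for each element, later elements that are smaller:
0: none → 0
7: 1 → 1
1: none → 0
14: 9 → 1
17: 9 → 1
9: none → 0
Total inversions: 0 + 1 + 0 + 1 + 1 + 0 = 3

Adjacent swaps: 3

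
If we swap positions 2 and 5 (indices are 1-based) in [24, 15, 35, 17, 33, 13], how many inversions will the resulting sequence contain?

Positions 2 and 5 hold 15 and 33; after swapping, the array is [24, 33, 35, 17, 15, 13].
Count, for each position, how many later elements it exceeds:
24 → 17, 15, 13 → 3
33 → 17, 15, 13 → 3
35 → 17, 15, 13 → 3
17 → 15, 13 → 2
15 → 13 → 1
13 → none → 0
Sum: 3 + 3 + 3 + 2 + 1 + 0 = 12

Inversions: 12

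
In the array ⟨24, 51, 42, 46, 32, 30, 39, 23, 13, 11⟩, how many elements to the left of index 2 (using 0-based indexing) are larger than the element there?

1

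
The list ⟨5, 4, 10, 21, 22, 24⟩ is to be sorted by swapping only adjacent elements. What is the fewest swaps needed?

The minimum number of adjacent swaps to sort an array equals its inversion count, since every such swap removes exactly one inversion.
Count inversions — for each element, later elements that are smaller:
5: 4 → 1
4: none → 0
10: none → 0
21: none → 0
22: none → 0
24: none → 0
Total inversions: 1 + 0 + 0 + 0 + 0 + 0 = 1

1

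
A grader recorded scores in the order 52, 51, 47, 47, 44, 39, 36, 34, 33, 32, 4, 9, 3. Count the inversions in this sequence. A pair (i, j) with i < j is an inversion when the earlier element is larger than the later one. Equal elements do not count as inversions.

Out-of-order pairs: 76

Sweep left to right; for each value list the smaller values that follow it:
52 → 51, 47, 47, 44, 39, 36, 34, 33, 32, 4, 9, 3 → 12
51 → 47, 47, 44, 39, 36, 34, 33, 32, 4, 9, 3 → 11
47 → 44, 39, 36, 34, 33, 32, 4, 9, 3 → 9
47 → 44, 39, 36, 34, 33, 32, 4, 9, 3 → 9
44 → 39, 36, 34, 33, 32, 4, 9, 3 → 8
39 → 36, 34, 33, 32, 4, 9, 3 → 7
36 → 34, 33, 32, 4, 9, 3 → 6
34 → 33, 32, 4, 9, 3 → 5
33 → 32, 4, 9, 3 → 4
32 → 4, 9, 3 → 3
4 → 3 → 1
9 → 3 → 1
3 → none → 0
Sum: 12 + 11 + 9 + 9 + 8 + 7 + 6 + 5 + 4 + 3 + 1 + 1 + 0 = 76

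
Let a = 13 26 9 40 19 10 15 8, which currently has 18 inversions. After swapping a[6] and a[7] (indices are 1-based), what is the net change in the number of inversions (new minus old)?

+1

Positions 6 and 7 hold 10 and 15; after swapping, the array is [13, 26, 9, 40, 19, 15, 10, 8].
Sweep left to right; for each value list the smaller values that follow it:
13 → 9, 10, 8 → 3
26 → 9, 19, 15, 10, 8 → 5
9 → 8 → 1
40 → 19, 15, 10, 8 → 4
19 → 15, 10, 8 → 3
15 → 10, 8 → 2
10 → 8 → 1
8 → none → 0
Sum: 3 + 5 + 1 + 4 + 3 + 2 + 1 + 0 = 19
Change: 19 − 18 = +1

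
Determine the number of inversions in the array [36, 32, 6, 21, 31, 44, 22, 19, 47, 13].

25

For each element, count later entries that are smaller:
36: 7
32: 6
6: 0
21: 2
31: 3
44: 3
22: 2
19: 1
47: 1
13: 0
Sum: 7 + 6 + 0 + 2 + 3 + 3 + 2 + 1 + 1 + 0 = 25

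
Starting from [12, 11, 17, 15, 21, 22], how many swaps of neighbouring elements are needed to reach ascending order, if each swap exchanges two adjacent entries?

2 swaps

Each adjacent swap fixes exactly one inversion, so the minimum swap count equals the number of inversions.
Count inversions — for each element, later elements that are smaller:
12: 11 → 1
11: none → 0
17: 15 → 1
15: none → 0
21: none → 0
22: none → 0
Total inversions: 1 + 0 + 1 + 0 + 0 + 0 = 2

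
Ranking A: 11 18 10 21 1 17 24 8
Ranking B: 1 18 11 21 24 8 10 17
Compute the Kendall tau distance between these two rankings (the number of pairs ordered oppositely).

Discordant pairs: 10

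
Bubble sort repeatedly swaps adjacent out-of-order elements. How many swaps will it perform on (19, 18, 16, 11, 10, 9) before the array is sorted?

15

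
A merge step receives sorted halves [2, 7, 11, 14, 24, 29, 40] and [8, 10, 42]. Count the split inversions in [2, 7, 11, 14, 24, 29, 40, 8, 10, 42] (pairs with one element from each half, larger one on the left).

For each element r of the right run, count left-run elements greater than r:
r = 8: 11, 14, 24, 29, 40 → 5
r = 10: 11, 14, 24, 29, 40 → 5
r = 42: none → 0
Cross-inversions: 5 + 5 + 0 = 10

10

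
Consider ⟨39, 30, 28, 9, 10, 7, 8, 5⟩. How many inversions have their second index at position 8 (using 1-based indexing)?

The element at index 8 is 5.
Elements before it: 39, 30, 28, 9, 10, 7, 8
Those larger than 5: 39, 30, 28, 9, 10, 7, 8

7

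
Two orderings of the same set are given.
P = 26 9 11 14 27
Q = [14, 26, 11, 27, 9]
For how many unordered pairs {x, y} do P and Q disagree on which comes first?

Assign each item its position (1..5) in the first ordering, then rewrite the second ordering as that position sequence:
positions: 26→1, 9→2, 11→3, 14→4, 27→5
second ordering as positions: [4, 1, 3, 5, 2]
Discordant pairs = inversions in this position sequence.
4: 1, 3, 2 → 3
1: 0
3: 2 → 1
5: 2 → 1
2: 0
Total: 3 + 0 + 1 + 1 + 0 = 5

5 disagreeing pairs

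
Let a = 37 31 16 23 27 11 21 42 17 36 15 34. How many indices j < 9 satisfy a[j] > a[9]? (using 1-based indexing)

The element at index 9 is 17.
Elements before it: 37, 31, 16, 23, 27, 11, 21, 42
Those larger than 17: 37, 31, 23, 27, 21, 42

6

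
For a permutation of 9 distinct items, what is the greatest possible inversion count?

There are 36 inversions.

A reversed (strictly descending) arrangement makes every pair an inversion, giving C(9, 2) inversions.
C(9, 2) = 9·8/2 = 36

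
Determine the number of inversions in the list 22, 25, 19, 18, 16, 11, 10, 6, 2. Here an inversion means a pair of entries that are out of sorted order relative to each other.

There are 35 inversions.

Element-by-element contributions:
22 → 19, 18, 16, 11, 10, 6, 2 → 7
25 → 19, 18, 16, 11, 10, 6, 2 → 7
19 → 18, 16, 11, 10, 6, 2 → 6
18 → 16, 11, 10, 6, 2 → 5
16 → 11, 10, 6, 2 → 4
11 → 10, 6, 2 → 3
10 → 6, 2 → 2
6 → 2 → 1
2 → none → 0
Sum: 7 + 7 + 6 + 5 + 4 + 3 + 2 + 1 + 0 = 35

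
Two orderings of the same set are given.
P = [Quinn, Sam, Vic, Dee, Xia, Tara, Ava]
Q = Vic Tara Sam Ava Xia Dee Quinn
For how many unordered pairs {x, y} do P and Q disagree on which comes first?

13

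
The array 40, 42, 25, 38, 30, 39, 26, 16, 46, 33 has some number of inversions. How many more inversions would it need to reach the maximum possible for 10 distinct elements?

19 inversions short

Maximum inversions for 10 distinct elements is C(10, 2) = 10·9/2 = 45.
Current inversions — for each element, count later smaller elements:
40: 7
42: 7
25: 1
38: 4
30: 2
39: 3
26: 1
16: 0
46: 1
33: 0
Current total: 7 + 7 + 1 + 4 + 2 + 3 + 1 + 0 + 1 + 0 = 26
Shortfall: 45 − 26 = 19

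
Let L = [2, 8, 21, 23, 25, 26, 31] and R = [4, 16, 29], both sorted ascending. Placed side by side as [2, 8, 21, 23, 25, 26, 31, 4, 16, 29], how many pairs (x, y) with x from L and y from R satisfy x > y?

12 split inversions

Count, for every r in R, how many entries of L exceed r:
r = 4: 8, 21, 23, 25, 26, 31 → 6
r = 16: 21, 23, 25, 26, 31 → 5
r = 29: 31 → 1
Cross-inversions: 6 + 5 + 1 = 12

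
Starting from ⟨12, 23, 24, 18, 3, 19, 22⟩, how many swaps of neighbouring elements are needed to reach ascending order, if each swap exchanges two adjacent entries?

Adjacent swaps: 10

The minimum number of adjacent swaps to sort an array equals its inversion count, since every such swap removes exactly one inversion.
Count inversions — for each element, later elements that are smaller:
12: 3 → 1
23: 18, 3, 19, 22 → 4
24: 18, 3, 19, 22 → 4
18: 3 → 1
3: none → 0
19: none → 0
22: none → 0
Total inversions: 1 + 4 + 4 + 1 + 0 + 0 + 0 = 10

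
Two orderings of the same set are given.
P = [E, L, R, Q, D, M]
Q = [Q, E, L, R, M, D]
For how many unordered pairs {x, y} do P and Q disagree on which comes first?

Assign each item its position (1..6) in the first ordering, then rewrite the second ordering as that position sequence:
positions: E→1, L→2, R→3, Q→4, D→5, M→6
second ordering as positions: [4, 1, 2, 3, 6, 5]
Discordant pairs = inversions in this position sequence.
4: 1, 2, 3 → 3
1: 0
2: 0
3: 0
6: 5 → 1
5: 0
Total: 3 + 0 + 0 + 0 + 1 + 0 = 4

4 disagreeing pairs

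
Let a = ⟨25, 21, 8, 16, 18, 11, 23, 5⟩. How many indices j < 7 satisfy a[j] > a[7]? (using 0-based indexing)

7

The element at index 7 is 5.
Elements before it: 25, 21, 8, 16, 18, 11, 23
Those larger than 5: 25, 21, 8, 16, 18, 11, 23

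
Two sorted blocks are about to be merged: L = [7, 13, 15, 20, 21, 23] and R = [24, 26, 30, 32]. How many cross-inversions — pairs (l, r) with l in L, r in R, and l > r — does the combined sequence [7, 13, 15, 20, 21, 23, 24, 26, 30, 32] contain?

Take each right-half value and tally the left-half values above it:
r = 24: none → 0
r = 26: none → 0
r = 30: none → 0
r = 32: none → 0
Cross-inversions: 0 + 0 + 0 + 0 = 0

0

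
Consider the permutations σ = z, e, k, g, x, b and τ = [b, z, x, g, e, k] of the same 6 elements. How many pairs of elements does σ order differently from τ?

Assign each item its position (1..6) in the first ordering, then rewrite the second ordering as that position sequence:
positions: z→1, e→2, k→3, g→4, x→5, b→6
second ordering as positions: [6, 1, 5, 4, 2, 3]
Discordant pairs = inversions in this position sequence.
6: 1, 5, 4, 2, 3 → 5
1: 0
5: 4, 2, 3 → 3
4: 2, 3 → 2
2: 0
3: 0
Total: 5 + 0 + 3 + 2 + 0 + 0 = 10

10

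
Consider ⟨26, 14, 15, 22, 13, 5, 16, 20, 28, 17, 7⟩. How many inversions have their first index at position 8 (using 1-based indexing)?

2 such elements

The element at index 8 is 20.
Elements after it: 28, 17, 7
Those smaller than 20: 17, 7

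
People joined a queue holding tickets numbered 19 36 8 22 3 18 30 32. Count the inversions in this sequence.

Count, for each position, how many later elements it exceeds:
19 → 8, 3, 18 → 3
36 → 8, 22, 3, 18, 30, 32 → 6
8 → 3 → 1
22 → 3, 18 → 2
3 → none → 0
18 → none → 0
30 → none → 0
32 → none → 0
Sum: 3 + 6 + 1 + 2 + 0 + 0 + 0 + 0 = 12

12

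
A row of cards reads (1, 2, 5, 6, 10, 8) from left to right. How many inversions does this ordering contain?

Sweep left to right; for each value list the smaller values that follow it:
1: 0
2: 0
5: 0
6: 0
10: 1
8: 0
Sum: 0 + 0 + 0 + 0 + 1 + 0 = 1

1 out-of-order pair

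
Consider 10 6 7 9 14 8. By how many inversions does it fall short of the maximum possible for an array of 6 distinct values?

9

Maximum inversions for 6 distinct elements is C(6, 2) = 6·5/2 = 15.
Current inversions — for each element, count later smaller elements:
10: 4
6: 0
7: 0
9: 1
14: 1
8: 0
Current total: 4 + 0 + 0 + 1 + 1 + 0 = 6
Shortfall: 15 − 6 = 9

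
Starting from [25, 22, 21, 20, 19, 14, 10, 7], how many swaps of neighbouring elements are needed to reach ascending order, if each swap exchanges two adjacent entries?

Each adjacent swap fixes exactly one inversion, so the minimum swap count equals the number of inversions.
Count inversions — for each element, later elements that are smaller:
25: 22, 21, 20, 19, 14, 10, 7 → 7
22: 21, 20, 19, 14, 10, 7 → 6
21: 20, 19, 14, 10, 7 → 5
20: 19, 14, 10, 7 → 4
19: 14, 10, 7 → 3
14: 10, 7 → 2
10: 7 → 1
7: none → 0
Total inversions: 7 + 6 + 5 + 4 + 3 + 2 + 1 + 0 = 28

28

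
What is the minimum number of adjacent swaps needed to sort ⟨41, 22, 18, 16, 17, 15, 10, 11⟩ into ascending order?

26 swaps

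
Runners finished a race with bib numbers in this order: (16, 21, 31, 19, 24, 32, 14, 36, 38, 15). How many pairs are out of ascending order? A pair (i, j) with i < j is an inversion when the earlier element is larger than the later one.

There are 17 inversions.

Sweep left to right; for each value list the smaller values that follow it:
16: 2
21: 3
31: 4
19: 2
24: 2
32: 2
14: 0
36: 1
38: 1
15: 0
Sum: 2 + 3 + 4 + 2 + 2 + 2 + 0 + 1 + 1 + 0 = 17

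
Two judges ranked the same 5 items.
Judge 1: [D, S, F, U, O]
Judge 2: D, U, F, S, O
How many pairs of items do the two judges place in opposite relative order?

Assign each item its position (1..5) in the first ordering, then rewrite the second ordering as that position sequence:
positions: D→1, S→2, F→3, U→4, O→5
second ordering as positions: [1, 4, 3, 2, 5]
Discordant pairs = inversions in this position sequence.
1: 0
4: 3, 2 → 2
3: 2 → 1
2: 0
5: 0
Total: 0 + 2 + 1 + 0 + 0 = 3

3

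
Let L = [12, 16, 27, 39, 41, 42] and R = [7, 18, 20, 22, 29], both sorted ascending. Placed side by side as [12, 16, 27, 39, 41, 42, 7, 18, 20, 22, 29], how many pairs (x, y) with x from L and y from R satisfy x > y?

21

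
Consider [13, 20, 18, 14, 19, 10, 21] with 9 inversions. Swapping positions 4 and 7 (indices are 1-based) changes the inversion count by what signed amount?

+3

Positions 4 and 7 hold 14 and 21; after swapping, the array is [13, 20, 18, 21, 19, 10, 14].
For each element, count later entries that are smaller:
13 → 10 → 1
20 → 18, 19, 10, 14 → 4
18 → 10, 14 → 2
21 → 19, 10, 14 → 3
19 → 10, 14 → 2
10 → none → 0
14 → none → 0
Sum: 1 + 4 + 2 + 3 + 2 + 0 + 0 = 12
Change: 12 − 9 = +3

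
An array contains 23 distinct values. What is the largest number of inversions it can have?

The maximum occurs when the array is in strictly decreasing order: every one of the C(23, 2) pairs is inverted.
C(23, 2) = 23·22/2 = 253

253 inversions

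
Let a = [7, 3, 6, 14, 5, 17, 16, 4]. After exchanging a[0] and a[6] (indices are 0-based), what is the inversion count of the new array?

There are 15 inversions.

Positions 0 and 6 hold 7 and 16; after swapping, the array is [16, 3, 6, 14, 5, 17, 7, 4].
Count, for each position, how many later elements it exceeds:
16 → 3, 6, 14, 5, 7, 4 → 6
3 → none → 0
6 → 5, 4 → 2
14 → 5, 7, 4 → 3
5 → 4 → 1
17 → 7, 4 → 2
7 → 4 → 1
4 → none → 0
Sum: 6 + 0 + 2 + 3 + 1 + 2 + 1 + 0 = 15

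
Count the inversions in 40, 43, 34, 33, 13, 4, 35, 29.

There are 21 inversions.

For each element, count later entries that are smaller:
40 → 34, 33, 13, 4, 35, 29 → 6
43 → 34, 33, 13, 4, 35, 29 → 6
34 → 33, 13, 4, 29 → 4
33 → 13, 4, 29 → 3
13 → 4 → 1
4 → none → 0
35 → 29 → 1
29 → none → 0
Sum: 6 + 6 + 4 + 3 + 1 + 0 + 1 + 0 = 21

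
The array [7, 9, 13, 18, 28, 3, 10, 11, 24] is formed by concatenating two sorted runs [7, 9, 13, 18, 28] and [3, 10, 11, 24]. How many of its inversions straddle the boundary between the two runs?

Take each right-half value and tally the left-half values above it:
r = 3: 7, 9, 13, 18, 28 → 5
r = 10: 13, 18, 28 → 3
r = 11: 13, 18, 28 → 3
r = 24: 28 → 1
Cross-inversions: 5 + 3 + 3 + 1 = 12

12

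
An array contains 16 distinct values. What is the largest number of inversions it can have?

Inversions: 120

A reversed (strictly descending) arrangement makes every pair an inversion, giving C(16, 2) inversions.
C(16, 2) = 16·15/2 = 120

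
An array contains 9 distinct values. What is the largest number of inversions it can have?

A reversed (strictly descending) arrangement makes every pair an inversion, giving C(9, 2) inversions.
C(9, 2) = 9·8/2 = 36

36 inversions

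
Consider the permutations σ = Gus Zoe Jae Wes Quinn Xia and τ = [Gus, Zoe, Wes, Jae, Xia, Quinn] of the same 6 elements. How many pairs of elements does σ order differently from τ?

Assign each item its position (1..6) in the first ordering, then rewrite the second ordering as that position sequence:
positions: Gus→1, Zoe→2, Jae→3, Wes→4, Quinn→5, Xia→6
second ordering as positions: [1, 2, 4, 3, 6, 5]
Discordant pairs = inversions in this position sequence.
1: 0
2: 0
4: 3 → 1
3: 0
6: 5 → 1
5: 0
Total: 0 + 0 + 1 + 0 + 1 + 0 = 2

2 discordant pairs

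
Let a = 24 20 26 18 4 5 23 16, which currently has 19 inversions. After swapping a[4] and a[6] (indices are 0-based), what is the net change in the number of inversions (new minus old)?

Positions 4 and 6 hold 4 and 23; after swapping, the array is [24, 20, 26, 18, 23, 5, 4, 16].
Count, for each position, how many later elements it exceeds:
24 → 20, 18, 23, 5, 4, 16 → 6
20 → 18, 5, 4, 16 → 4
26 → 18, 23, 5, 4, 16 → 5
18 → 5, 4, 16 → 3
23 → 5, 4, 16 → 3
5 → 4 → 1
4 → none → 0
16 → none → 0
Sum: 6 + 4 + 5 + 3 + 3 + 1 + 0 + 0 = 22
Change: 22 − 19 = +3

+3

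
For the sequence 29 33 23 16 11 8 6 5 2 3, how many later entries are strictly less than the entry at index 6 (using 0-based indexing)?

The element at index 6 is 6.
Elements after it: 5, 2, 3
Those smaller than 6: 5, 2, 3

3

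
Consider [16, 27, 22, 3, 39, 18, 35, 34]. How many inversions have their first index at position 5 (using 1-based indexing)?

The element at index 5 is 39.
Elements after it: 18, 35, 34
Those smaller than 39: 18, 35, 34

3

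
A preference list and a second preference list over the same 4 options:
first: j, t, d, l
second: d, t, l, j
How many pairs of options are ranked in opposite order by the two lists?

Assign each item its position (1..4) in the first ordering, then rewrite the second ordering as that position sequence:
positions: j→1, t→2, d→3, l→4
second ordering as positions: [3, 2, 4, 1]
Discordant pairs = inversions in this position sequence.
3: 2, 1 → 2
2: 1 → 1
4: 1 → 1
1: 0
Total: 2 + 1 + 1 + 0 = 4

4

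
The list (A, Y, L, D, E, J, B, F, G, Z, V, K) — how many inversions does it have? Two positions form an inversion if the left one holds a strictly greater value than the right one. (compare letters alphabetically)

24

Sweep left to right; for each value list the smaller values that follow it:
A → none → 0
Y → L, D, E, J, B, F, G, V, K → 9
L → D, E, J, B, F, G, K → 7
D → B → 1
E → B → 1
J → B, F, G → 3
B → none → 0
F → none → 0
G → none → 0
Z → V, K → 2
V → K → 1
K → none → 0
Sum: 0 + 9 + 7 + 1 + 1 + 3 + 0 + 0 + 0 + 2 + 1 + 0 = 24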